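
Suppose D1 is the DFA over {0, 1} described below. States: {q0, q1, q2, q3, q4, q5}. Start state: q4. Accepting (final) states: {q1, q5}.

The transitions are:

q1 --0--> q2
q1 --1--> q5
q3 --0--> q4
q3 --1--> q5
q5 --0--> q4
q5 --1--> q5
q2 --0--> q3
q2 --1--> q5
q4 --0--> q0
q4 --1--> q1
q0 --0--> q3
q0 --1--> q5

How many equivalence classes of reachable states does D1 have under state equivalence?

Initial partition by acceptance: {q1,q5} | {q0,q2,q3,q4}.
The partition is now stable with 2 blocks: {q1,q5} | {q0,q2,q3,q4}.

2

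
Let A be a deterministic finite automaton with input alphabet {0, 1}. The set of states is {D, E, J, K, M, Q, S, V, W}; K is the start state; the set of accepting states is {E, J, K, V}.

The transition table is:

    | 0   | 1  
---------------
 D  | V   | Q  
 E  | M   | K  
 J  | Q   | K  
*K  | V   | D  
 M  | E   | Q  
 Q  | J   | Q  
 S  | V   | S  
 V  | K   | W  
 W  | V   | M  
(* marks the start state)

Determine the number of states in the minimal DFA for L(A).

4

States {S} cannot be reached from the start state, so discard them.
Start with accepting vs non-accepting: {E,J,K,V} | {D,M,Q,W}.
On input 0, block {E,J,K,V} splits into {E,J} and {K,V}.
Split {D,M,Q,W} by δ(·,0) → {D,W} and {M,Q}.
No further refinement is possible. Final partition (4 blocks): {E,J} | {D,W} | {K,V} | {M,Q}.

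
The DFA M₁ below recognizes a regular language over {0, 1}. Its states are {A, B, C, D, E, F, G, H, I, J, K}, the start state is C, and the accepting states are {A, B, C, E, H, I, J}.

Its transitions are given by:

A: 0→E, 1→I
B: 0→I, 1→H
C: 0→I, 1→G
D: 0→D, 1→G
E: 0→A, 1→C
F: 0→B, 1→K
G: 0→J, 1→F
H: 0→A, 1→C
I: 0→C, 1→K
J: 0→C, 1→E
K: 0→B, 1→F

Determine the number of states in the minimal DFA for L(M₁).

4

Reachable states from the start: {A,B,C,E,F,G,H,I,J,K}. Unreachable: {D} — drop them.
Start with accepting vs non-accepting: {A,B,C,E,H,I,J} | {F,G,K}.
On input 1, block {A,B,C,E,H,I,J} splits into {A,B,E,H,J} and {C,I}.
On input 0, block {A,B,E,H,J} splits into {A,E,H} and {B,J}.
The partition is now stable with 4 blocks: {A,E,H} | {F,G,K} | {C,I} | {B,J}.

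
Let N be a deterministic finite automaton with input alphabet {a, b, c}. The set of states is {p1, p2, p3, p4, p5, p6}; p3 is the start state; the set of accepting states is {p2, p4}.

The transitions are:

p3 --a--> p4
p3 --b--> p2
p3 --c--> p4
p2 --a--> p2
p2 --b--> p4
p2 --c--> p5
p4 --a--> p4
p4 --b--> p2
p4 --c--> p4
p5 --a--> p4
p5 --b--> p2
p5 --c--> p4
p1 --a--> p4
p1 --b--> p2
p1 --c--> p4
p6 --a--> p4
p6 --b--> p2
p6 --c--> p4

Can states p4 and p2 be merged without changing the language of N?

First remove the unreachable states {p1,p6}; 4 states remain.
P0 = {p2,p4} | {p3,p5}.
Refine {p2,p4} on symbol c: members go to different blocks, giving {p2} and {p4}.
The partition is now stable with 3 blocks: {p2} | {p3,p5} | {p4}.
p4 and p2 end up in different blocks, so they are distinguishable. For instance, the string 'c' is accepted from only p4.

No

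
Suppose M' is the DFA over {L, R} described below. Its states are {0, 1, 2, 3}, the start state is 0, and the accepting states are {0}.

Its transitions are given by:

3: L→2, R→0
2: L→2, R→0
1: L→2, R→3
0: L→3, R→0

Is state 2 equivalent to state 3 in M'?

First remove the unreachable states {1}; 3 states remain.
P0 = {0} | {2,3}.
Stable partition: {0} | {2,3} — 2 equivalence classes.
2 and 3 lie in the same block of the stable partition, so they are equivalent — no string distinguishes them.

Yes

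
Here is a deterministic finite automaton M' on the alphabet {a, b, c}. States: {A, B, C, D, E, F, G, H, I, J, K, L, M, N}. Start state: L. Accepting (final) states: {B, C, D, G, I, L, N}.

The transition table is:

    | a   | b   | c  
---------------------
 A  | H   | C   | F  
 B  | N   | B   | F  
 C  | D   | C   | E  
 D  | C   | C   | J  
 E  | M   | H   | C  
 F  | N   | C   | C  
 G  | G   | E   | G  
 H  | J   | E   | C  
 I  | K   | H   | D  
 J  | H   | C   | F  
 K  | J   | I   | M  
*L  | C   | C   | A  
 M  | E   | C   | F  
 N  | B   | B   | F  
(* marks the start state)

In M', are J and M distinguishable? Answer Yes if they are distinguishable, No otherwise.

No

States {G,I,K} cannot be reached from the start state, so discard them.
P0 = {B,C,D,L,N} | {A,E,F,H,J,M}.
Refine {A,E,F,H,J,M} on symbol a: members go to different blocks, giving {A,E,H,J,M} and {F}.
Split {B,C,D,L,N} by δ(·,c) → {C,D,L} and {B,N}.
Refine {A,E,H,J,M} on symbol b: members go to different blocks, giving {A,J,M} and {E,H}.
Refine {C,D,L} on symbol c: members go to different blocks, giving {D,L} and {C}.
The partition is now stable with 6 blocks: {D,L} | {A,J,M} | {F} | {B,N} | {E,H} | {C}.
J and M lie in the same block of the stable partition, so they are equivalent — no string distinguishes them.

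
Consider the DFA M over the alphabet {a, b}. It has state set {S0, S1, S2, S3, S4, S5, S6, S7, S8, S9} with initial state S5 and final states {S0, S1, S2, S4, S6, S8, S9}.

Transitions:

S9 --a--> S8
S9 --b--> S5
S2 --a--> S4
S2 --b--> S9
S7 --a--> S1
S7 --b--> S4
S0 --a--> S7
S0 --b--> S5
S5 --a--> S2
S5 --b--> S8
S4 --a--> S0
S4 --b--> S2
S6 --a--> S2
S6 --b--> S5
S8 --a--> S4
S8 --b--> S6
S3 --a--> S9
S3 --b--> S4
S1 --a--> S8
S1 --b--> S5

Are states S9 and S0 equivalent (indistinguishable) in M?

No

States {S3} cannot be reached from the start state, so discard them.
Start with accepting vs non-accepting: {S0,S1,S2,S4,S6,S8,S9} | {S5,S7}.
Split {S0,S1,S2,S4,S6,S8,S9} by δ(·,a) → {S1,S2,S4,S6,S8,S9} and {S0}.
Split {S1,S2,S4,S6,S8,S9} by δ(·,a) → {S1,S2,S6,S8,S9} and {S4}.
On input a, block {S1,S2,S6,S8,S9} splits into {S1,S6,S9} and {S2,S8}.
Split {S5,S7} by δ(·,a) → {S5} and {S7}.
No further refinement is possible. Final partition (6 blocks): {S1,S6,S9} | {S5} | {S0} | {S4} | {S2,S8} | {S7}.
S9 and S0 end up in different blocks, so they are distinguishable. For instance, the string 'a' is accepted from only S9.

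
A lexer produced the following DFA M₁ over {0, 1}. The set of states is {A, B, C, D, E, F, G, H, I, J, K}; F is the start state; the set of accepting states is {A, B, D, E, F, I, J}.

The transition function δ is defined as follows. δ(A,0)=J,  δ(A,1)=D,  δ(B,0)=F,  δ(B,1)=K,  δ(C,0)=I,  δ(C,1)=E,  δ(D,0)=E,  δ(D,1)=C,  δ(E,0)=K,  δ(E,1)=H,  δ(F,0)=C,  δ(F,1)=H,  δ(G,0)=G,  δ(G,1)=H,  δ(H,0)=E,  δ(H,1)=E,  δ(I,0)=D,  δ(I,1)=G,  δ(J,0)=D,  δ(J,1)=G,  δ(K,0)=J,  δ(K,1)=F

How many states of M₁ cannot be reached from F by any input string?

Starting at F and following transitions, the reachable set is {C, D, E, F, G, H, I, J, K}. That leaves A, B unreachable — 2 in total.

2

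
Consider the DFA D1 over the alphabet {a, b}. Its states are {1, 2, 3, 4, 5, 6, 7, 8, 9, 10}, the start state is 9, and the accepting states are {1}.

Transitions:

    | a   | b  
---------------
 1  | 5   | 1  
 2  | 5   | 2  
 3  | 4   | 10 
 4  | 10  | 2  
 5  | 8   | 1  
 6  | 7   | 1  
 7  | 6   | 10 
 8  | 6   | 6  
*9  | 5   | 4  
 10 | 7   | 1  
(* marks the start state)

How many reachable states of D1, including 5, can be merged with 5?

3

First remove the unreachable states {3}; 9 states remain.
Start with accepting vs non-accepting: {1} | {2,4,5,6,7,8,9,10}.
Split {2,4,5,6,7,8,9,10} by δ(·,b) → {2,4,7,8,9} and {5,6,10}.
Split {2,4,7,8,9} by δ(·,b) → {2,4,9} and {7,8}.
Stable partition: {1} | {2,4,9} | {5,6,10} | {7,8} — 4 equivalence classes.
The equivalence class containing 5 is {5,6,10}, of size 3.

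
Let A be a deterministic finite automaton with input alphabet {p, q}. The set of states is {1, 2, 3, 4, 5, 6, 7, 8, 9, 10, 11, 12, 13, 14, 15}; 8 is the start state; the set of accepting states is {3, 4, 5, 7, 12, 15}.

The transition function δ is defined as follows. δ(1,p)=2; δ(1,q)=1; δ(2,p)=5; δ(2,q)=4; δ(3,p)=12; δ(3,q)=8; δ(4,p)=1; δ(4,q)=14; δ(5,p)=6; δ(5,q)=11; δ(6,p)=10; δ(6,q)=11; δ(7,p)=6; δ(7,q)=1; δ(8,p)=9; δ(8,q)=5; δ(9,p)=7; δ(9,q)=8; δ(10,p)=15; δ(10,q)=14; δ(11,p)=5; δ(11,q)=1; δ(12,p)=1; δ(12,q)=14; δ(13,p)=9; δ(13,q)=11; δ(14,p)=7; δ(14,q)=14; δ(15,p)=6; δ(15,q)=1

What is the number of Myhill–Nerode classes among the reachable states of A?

10

Reachable states from the start: {1,2,4,5,6,7,8,9,10,11,14,15}. Unreachable: {3,12,13} — drop them.
Initial partition by acceptance: {4,5,7,15} | {1,2,6,8,9,10,11,14}.
On input p, block {1,2,6,8,9,10,11,14} splits into {2,9,10,11,14} and {1,6,8}.
Refine {4,5,7,15} on symbol q: members go to different blocks, giving {4,5} and {7,15}.
Split {2,9,10,11,14} by δ(·,p) → {9,10,14} and {2,11}.
On input q, block {4,5} splits into {4} and {5}.
Refine {9,10,14} on symbol q: members go to different blocks, giving {10,14} and {9}.
On input p, block {1,6,8} splits into {1} and {6} and {8}.
Split {2,11} by δ(·,q) → {2} and {11}.
No further refinement is possible. Final partition (10 blocks): {4} | {10,14} | {1} | {7,15} | {2} | {5} | {9} | {6} | {8} | {11}.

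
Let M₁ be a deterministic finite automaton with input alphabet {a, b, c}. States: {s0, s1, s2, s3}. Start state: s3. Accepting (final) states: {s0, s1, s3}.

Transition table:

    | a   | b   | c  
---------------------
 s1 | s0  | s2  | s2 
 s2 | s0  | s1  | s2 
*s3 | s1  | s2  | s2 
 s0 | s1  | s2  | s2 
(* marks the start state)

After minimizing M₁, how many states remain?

2

P0 = {s0,s1,s3} | {s2}.
Stable partition: {s0,s1,s3} | {s2} — 2 equivalence classes.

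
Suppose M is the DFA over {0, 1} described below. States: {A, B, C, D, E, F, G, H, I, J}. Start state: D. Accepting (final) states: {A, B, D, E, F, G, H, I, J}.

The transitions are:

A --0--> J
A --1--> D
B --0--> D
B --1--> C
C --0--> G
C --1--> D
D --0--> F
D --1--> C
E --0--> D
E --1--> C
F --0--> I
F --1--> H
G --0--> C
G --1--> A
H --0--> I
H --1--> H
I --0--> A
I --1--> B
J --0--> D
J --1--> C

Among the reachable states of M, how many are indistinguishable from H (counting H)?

2

States {E} cannot be reached from the start state, so discard them.
Initial partition by acceptance: {A,B,D,F,G,H,I,J} | {C}.
On input 0, block {A,B,D,F,G,H,I,J} splits into {A,B,D,F,H,I,J} and {G}.
On input 1, block {A,B,D,F,H,I,J} splits into {A,F,H,I} and {B,D,J}.
Refine {A,F,H,I} on symbol 0: members go to different blocks, giving {F,H,I} and {A}.
Refine {F,H,I} on symbol 0: members go to different blocks, giving {F,H} and {I}.
On input 0, block {B,D,J} splits into {B,J} and {D}.
No further refinement is possible. Final partition (7 blocks): {F,H} | {C} | {G} | {B,J} | {A} | {I} | {D}.
The equivalence class containing H is {F,H}, of size 2.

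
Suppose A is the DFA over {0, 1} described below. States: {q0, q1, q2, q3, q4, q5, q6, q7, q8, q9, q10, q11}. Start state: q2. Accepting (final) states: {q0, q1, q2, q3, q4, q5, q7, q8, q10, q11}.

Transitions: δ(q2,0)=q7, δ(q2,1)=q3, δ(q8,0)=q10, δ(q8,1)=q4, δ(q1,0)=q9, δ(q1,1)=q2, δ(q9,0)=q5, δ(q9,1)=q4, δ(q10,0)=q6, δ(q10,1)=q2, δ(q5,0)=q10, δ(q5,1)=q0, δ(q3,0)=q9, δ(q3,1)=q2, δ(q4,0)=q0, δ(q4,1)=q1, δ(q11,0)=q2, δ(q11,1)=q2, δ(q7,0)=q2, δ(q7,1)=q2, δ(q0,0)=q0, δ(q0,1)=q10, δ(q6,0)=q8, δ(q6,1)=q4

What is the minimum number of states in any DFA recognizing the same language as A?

6

States {q11} cannot be reached from the start state, so discard them.
Start with accepting vs non-accepting: {q0,q1,q2,q3,q4,q5,q7,q8,q10} | {q6,q9}.
Split {q0,q1,q2,q3,q4,q5,q7,q8,q10} by δ(·,0) → {q0,q2,q4,q5,q7,q8} and {q1,q3,q10}.
Refine {q0,q2,q4,q5,q7,q8} on symbol 0: members go to different blocks, giving {q0,q2,q4,q7} and {q5,q8}.
Split {q0,q2,q4,q7} by δ(·,1) → {q0,q2,q4} and {q7}.
Split {q0,q2,q4} by δ(·,0) → {q0,q4} and {q2}.
Stable partition: {q0,q4} | {q6,q9} | {q1,q3,q10} | {q5,q8} | {q7} | {q2} — 6 equivalence classes.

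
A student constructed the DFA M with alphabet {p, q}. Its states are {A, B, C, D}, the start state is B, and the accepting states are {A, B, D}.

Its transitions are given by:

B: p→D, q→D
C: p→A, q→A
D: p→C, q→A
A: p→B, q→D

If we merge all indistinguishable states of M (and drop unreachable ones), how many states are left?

4

All states are reachable from the start state.
P0 = {A,B,D} | {C}.
On input p, block {A,B,D} splits into {A,B} and {D}.
Refine {A,B} on symbol p: members go to different blocks, giving {A} and {B}.
The partition is now stable with 4 blocks: {A} | {C} | {D} | {B}.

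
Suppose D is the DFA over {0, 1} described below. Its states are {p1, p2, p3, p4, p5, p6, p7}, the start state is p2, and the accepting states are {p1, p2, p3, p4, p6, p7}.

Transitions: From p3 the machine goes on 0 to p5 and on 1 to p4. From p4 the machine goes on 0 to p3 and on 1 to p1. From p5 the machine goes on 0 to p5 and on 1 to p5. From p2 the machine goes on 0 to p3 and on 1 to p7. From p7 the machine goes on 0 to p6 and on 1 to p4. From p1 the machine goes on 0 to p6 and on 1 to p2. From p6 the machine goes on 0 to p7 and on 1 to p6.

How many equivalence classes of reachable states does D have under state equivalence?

5

All states are reachable from the start state.
Start with accepting vs non-accepting: {p1,p2,p3,p4,p6,p7} | {p5}.
Refine {p1,p2,p3,p4,p6,p7} on symbol 0: members go to different blocks, giving {p1,p2,p4,p6,p7} and {p3}.
On input 0, block {p1,p2,p4,p6,p7} splits into {p1,p6,p7} and {p2,p4}.
Refine {p1,p6,p7} on symbol 1: members go to different blocks, giving {p1,p7} and {p6}.
No further refinement is possible. Final partition (5 blocks): {p1,p7} | {p5} | {p3} | {p2,p4} | {p6}.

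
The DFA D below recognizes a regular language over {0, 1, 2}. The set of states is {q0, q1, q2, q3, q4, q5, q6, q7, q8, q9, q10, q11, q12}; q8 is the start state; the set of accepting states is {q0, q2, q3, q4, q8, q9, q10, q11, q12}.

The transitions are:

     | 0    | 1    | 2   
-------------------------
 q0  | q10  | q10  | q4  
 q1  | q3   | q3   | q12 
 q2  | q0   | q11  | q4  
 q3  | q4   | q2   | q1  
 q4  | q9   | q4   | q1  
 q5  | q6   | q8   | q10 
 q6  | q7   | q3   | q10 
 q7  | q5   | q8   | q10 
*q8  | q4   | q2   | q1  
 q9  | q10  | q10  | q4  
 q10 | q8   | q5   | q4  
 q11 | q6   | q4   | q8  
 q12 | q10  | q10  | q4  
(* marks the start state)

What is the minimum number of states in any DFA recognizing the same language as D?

8

P0 = {q0,q2,q3,q4,q8,q9,q10,q11,q12} | {q1,q5,q6,q7}.
Refine {q0,q2,q3,q4,q8,q9,q10,q11,q12} on symbol 0: members go to different blocks, giving {q0,q2,q3,q4,q8,q9,q10,q12} and {q11}.
Split {q0,q2,q3,q4,q8,q9,q10,q12} by δ(·,1) → {q0,q3,q4,q8,q9,q12} and {q2} and {q10}.
On input 0, block {q0,q3,q4,q8,q9,q12} splits into {q0,q9,q12} and {q3,q4,q8}.
Refine {q1,q5,q6,q7} on symbol 0: members go to different blocks, giving {q5,q6,q7} and {q1}.
Split {q3,q4,q8} by δ(·,0) → {q3,q8} and {q4}.
No further refinement is possible. Final partition (8 blocks): {q0,q9,q12} | {q5,q6,q7} | {q11} | {q2} | {q10} | {q3,q8} | {q1} | {q4}.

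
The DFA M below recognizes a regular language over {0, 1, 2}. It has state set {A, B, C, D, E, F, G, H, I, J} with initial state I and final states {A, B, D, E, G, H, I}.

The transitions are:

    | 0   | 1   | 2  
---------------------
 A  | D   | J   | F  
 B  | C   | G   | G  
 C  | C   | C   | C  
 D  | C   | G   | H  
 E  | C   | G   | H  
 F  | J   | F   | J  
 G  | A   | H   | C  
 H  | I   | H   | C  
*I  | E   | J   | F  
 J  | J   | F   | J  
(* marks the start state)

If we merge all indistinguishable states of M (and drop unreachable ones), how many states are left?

4

Reachable states from the start: {A,C,D,E,F,G,H,I,J}. Unreachable: {B} — drop them.
Start with accepting vs non-accepting: {A,D,E,G,H,I} | {C,F,J}.
Split {A,D,E,G,H,I} by δ(·,0) → {A,G,H,I} and {D,E}.
Split {A,G,H,I} by δ(·,0) → {A,I} and {G,H}.
No further refinement is possible. Final partition (4 blocks): {A,I} | {C,F,J} | {D,E} | {G,H}.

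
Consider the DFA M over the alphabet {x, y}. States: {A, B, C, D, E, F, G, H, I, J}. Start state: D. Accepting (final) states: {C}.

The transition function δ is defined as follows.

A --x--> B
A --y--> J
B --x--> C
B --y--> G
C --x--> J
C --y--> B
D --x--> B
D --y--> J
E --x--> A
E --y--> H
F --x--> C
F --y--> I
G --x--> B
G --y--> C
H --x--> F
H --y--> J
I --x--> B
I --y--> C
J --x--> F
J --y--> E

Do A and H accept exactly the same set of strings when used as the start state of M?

Yes

P0 = {C} | {A,B,D,E,F,G,H,I,J}.
Split {A,B,D,E,F,G,H,I,J} by δ(·,x) → {A,D,E,G,H,I,J} and {B,F}.
On input x, block {A,D,E,G,H,I,J} splits into {A,D,G,H,I,J} and {E}.
Split {A,D,G,H,I,J} by δ(·,y) → {A,D,H} and {G,I} and {J}.
Stable partition: {C} | {A,D,H} | {B,F} | {E} | {G,I} | {J} — 6 equivalence classes.
A and H lie in the same block of the stable partition, so they are equivalent — no string distinguishes them.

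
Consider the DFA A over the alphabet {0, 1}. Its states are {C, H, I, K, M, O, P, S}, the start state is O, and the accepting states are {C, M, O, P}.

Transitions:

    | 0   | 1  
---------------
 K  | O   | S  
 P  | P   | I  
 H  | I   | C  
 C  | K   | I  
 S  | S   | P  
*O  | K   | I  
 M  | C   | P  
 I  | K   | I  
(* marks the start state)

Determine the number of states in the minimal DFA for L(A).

5

States {C,H,M} cannot be reached from the start state, so discard them.
Start with accepting vs non-accepting: {O,P} | {I,K,S}.
On input 0, block {O,P} splits into {P} and {O}.
Refine {I,K,S} on symbol 0: members go to different blocks, giving {I,S} and {K}.
Split {I,S} by δ(·,0) → {S} and {I}.
The partition is now stable with 5 blocks: {P} | {S} | {O} | {K} | {I}.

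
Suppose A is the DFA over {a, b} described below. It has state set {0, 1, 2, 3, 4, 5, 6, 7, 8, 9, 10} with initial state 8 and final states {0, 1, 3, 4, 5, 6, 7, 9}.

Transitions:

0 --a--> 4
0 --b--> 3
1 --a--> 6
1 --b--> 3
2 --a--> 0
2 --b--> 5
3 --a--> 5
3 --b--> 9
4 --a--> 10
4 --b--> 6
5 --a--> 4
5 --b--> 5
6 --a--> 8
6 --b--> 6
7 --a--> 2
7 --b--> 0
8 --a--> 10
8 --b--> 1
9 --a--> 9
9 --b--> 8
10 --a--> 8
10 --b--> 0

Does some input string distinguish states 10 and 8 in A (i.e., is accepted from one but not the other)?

Reachable states from the start: {0,1,3,4,5,6,8,9,10}. Unreachable: {2,7} — drop them.
Start with accepting vs non-accepting: {0,1,3,4,5,6,9} | {8,10}.
Refine {0,1,3,4,5,6,9} on symbol a: members go to different blocks, giving {0,1,3,5,9} and {4,6}.
On input a, block {0,1,3,5,9} splits into {0,1,5} and {3,9}.
Split {0,1,5} by δ(·,b) → {0,1} and {5}.
Refine {3,9} on symbol a: members go to different blocks, giving {3} and {9}.
No further refinement is possible. Final partition (6 blocks): {0,1} | {8,10} | {4,6} | {3} | {5} | {9}.
10 and 8 lie in the same block of the stable partition, so they are equivalent — no string distinguishes them.

No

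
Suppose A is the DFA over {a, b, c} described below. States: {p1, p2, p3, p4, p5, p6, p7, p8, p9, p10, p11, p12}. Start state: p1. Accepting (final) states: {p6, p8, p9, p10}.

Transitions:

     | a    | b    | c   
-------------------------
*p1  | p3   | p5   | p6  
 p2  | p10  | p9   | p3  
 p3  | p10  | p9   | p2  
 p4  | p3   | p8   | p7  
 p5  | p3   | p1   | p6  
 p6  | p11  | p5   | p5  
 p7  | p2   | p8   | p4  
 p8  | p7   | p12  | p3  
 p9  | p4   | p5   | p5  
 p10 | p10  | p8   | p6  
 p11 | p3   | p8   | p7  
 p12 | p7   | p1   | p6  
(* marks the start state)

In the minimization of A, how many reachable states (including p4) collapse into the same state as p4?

Start with accepting vs non-accepting: {p6,p8,p9,p10} | {p1,p2,p3,p4,p5,p7,p11,p12}.
On input a, block {p6,p8,p9,p10} splits into {p6,p8,p9} and {p10}.
On input a, block {p1,p2,p3,p4,p5,p7,p11,p12} splits into {p1,p4,p5,p7,p11,p12} and {p2,p3}.
Refine {p6,p8,p9} on symbol c: members go to different blocks, giving {p6,p9} and {p8}.
Split {p1,p4,p5,p7,p11,p12} by δ(·,a) → {p1,p4,p5,p7,p11} and {p12}.
Refine {p1,p4,p5,p7,p11} on symbol b: members go to different blocks, giving {p4,p7,p11} and {p1,p5}.
The partition is now stable with 7 blocks: {p6,p9} | {p4,p7,p11} | {p10} | {p2,p3} | {p8} | {p12} | {p1,p5}.
The equivalence class containing p4 is {p4,p7,p11}, of size 3.

3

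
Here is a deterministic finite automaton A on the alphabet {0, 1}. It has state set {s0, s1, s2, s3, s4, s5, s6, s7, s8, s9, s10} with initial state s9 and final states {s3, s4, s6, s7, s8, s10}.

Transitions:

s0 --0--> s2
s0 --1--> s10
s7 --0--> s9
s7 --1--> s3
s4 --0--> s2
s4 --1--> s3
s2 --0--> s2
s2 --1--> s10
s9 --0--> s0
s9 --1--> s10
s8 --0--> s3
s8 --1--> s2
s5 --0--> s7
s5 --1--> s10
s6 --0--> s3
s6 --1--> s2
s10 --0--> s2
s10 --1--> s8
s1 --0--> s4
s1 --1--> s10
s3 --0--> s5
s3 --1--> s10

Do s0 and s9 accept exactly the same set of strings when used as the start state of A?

Yes

States {s1,s4,s6} cannot be reached from the start state, so discard them.
Start with accepting vs non-accepting: {s3,s7,s8,s10} | {s0,s2,s5,s9}.
On input 0, block {s3,s7,s8,s10} splits into {s3,s7,s10} and {s8}.
Refine {s3,s7,s10} on symbol 1: members go to different blocks, giving {s3,s7} and {s10}.
Refine {s3,s7} on symbol 1: members go to different blocks, giving {s3} and {s7}.
On input 0, block {s0,s2,s5,s9} splits into {s0,s2,s9} and {s5}.
The partition is now stable with 6 blocks: {s3} | {s0,s2,s9} | {s8} | {s10} | {s7} | {s5}.
s0 and s9 lie in the same block of the stable partition, so they are equivalent — no string distinguishes them.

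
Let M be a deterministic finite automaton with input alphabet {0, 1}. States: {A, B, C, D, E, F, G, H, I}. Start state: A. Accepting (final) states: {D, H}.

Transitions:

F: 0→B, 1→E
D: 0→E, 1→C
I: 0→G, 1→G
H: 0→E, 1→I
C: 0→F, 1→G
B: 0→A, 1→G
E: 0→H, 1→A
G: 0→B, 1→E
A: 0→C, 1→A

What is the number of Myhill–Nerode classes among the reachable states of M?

First remove the unreachable states {D}; 8 states remain.
Initial partition by acceptance: {H} | {A,B,C,E,F,G,I}.
Split {A,B,C,E,F,G,I} by δ(·,0) → {A,B,C,F,G,I} and {E}.
On input 1, block {A,B,C,F,G,I} splits into {A,B,C,I} and {F,G}.
On input 0, block {A,B,C,I} splits into {A,B} and {C,I}.
On input 0, block {A,B} splits into {A} and {B}.
Stable partition: {H} | {A} | {E} | {F,G} | {C,I} | {B} — 6 equivalence classes.

6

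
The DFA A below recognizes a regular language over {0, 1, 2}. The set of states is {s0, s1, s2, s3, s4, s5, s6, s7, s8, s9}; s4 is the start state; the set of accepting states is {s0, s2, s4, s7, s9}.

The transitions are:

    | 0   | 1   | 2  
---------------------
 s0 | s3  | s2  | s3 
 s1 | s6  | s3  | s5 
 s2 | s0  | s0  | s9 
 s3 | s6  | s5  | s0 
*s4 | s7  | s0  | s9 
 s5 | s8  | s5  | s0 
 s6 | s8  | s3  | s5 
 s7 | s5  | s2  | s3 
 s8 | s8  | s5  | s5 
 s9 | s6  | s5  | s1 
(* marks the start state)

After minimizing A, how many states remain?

5

Initial partition by acceptance: {s0,s2,s4,s7,s9} | {s1,s3,s5,s6,s8}.
Split {s0,s2,s4,s7,s9} by δ(·,0) → {s0,s7,s9} and {s2,s4}.
Refine {s0,s7,s9} on symbol 1: members go to different blocks, giving {s0,s7} and {s9}.
Refine {s1,s3,s5,s6,s8} on symbol 2: members go to different blocks, giving {s1,s6,s8} and {s3,s5}.
No further refinement is possible. Final partition (5 blocks): {s0,s7} | {s1,s6,s8} | {s2,s4} | {s9} | {s3,s5}.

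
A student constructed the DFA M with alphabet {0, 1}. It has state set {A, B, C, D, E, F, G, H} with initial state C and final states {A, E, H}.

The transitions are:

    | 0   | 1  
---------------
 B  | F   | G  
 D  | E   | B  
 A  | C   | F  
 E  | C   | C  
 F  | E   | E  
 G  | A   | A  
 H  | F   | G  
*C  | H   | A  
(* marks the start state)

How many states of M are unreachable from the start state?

2

BFS from C reaches {A, C, E, F, G, H}; the 2 state(s) B, D are never visited.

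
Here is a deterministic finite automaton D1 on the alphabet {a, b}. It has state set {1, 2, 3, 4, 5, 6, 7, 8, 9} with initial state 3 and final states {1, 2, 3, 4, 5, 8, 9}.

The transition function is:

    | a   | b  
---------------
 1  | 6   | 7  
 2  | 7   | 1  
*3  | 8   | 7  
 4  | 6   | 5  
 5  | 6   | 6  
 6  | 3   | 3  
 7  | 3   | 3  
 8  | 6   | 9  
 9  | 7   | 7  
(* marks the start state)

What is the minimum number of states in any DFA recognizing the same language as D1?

Reachable states from the start: {3,6,7,8,9}. Unreachable: {1,2,4,5} — drop them.
Initial partition by acceptance: {3,8,9} | {6,7}.
On input a, block {3,8,9} splits into {8,9} and {3}.
On input b, block {8,9} splits into {8} and {9}.
The partition is now stable with 4 blocks: {8} | {6,7} | {3} | {9}.

4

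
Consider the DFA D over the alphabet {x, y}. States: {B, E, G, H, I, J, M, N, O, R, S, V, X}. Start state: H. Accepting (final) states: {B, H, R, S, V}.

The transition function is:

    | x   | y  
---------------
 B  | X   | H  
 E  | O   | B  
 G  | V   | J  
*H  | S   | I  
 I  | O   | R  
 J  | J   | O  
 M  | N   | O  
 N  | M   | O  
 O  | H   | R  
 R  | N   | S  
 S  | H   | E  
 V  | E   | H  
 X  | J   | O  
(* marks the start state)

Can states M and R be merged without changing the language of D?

No

First remove the unreachable states {G,V}; 11 states remain.
Initial partition by acceptance: {B,H,R,S} | {E,I,J,M,N,O,X}.
Refine {B,H,R,S} on symbol x: members go to different blocks, giving {H,S} and {B,R}.
Refine {E,I,J,M,N,O,X} on symbol x: members go to different blocks, giving {E,I,J,M,N,X} and {O}.
On input x, block {E,I,J,M,N,X} splits into {J,M,N,X} and {E,I}.
No further refinement is possible. Final partition (5 blocks): {H,S} | {J,M,N,X} | {B,R} | {O} | {E,I}.
M and R end up in different blocks, so they are distinguishable. For instance, the string 'ε' is accepted from only R.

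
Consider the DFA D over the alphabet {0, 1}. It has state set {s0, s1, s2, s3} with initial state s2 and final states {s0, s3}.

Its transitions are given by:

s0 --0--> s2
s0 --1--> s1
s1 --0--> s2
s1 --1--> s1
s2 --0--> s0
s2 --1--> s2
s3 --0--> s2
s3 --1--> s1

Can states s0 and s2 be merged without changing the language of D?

States {s3} cannot be reached from the start state, so discard them.
Initial partition by acceptance: {s0} | {s1,s2}.
Refine {s1,s2} on symbol 0: members go to different blocks, giving {s1} and {s2}.
The partition is now stable with 3 blocks: {s0} | {s1} | {s2}.
s0 and s2 end up in different blocks, so they are distinguishable. For instance, the string 'ε' is accepted from only s0.

No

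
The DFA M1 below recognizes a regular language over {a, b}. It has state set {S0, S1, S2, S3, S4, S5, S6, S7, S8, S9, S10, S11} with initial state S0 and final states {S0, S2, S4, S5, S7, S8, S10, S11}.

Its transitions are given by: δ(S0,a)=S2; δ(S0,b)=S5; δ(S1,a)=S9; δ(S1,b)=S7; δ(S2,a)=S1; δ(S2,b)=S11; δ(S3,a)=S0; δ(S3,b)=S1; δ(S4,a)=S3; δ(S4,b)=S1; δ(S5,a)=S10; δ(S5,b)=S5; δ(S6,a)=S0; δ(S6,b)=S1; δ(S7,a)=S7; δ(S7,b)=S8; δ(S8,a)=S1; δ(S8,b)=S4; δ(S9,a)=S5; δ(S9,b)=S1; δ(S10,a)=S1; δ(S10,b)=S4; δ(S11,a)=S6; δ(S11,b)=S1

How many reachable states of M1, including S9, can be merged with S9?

Every state is reachable, so we keep all 12.
Start with accepting vs non-accepting: {S0,S2,S4,S5,S7,S8,S10,S11} | {S1,S3,S6,S9}.
On input a, block {S0,S2,S4,S5,S7,S8,S10,S11} splits into {S2,S4,S8,S10,S11} and {S0,S5,S7}.
Split {S2,S4,S8,S10,S11} by δ(·,b) → {S2,S8,S10} and {S4,S11}.
Refine {S1,S3,S6,S9} on symbol a: members go to different blocks, giving {S3,S6,S9} and {S1}.
Split {S0,S5,S7} by δ(·,a) → {S0,S5} and {S7}.
The partition is now stable with 6 blocks: {S2,S8,S10} | {S3,S6,S9} | {S0,S5} | {S4,S11} | {S1} | {S7}.
State S9 belongs to the block {S3,S6,S9}, which has 3 states.

3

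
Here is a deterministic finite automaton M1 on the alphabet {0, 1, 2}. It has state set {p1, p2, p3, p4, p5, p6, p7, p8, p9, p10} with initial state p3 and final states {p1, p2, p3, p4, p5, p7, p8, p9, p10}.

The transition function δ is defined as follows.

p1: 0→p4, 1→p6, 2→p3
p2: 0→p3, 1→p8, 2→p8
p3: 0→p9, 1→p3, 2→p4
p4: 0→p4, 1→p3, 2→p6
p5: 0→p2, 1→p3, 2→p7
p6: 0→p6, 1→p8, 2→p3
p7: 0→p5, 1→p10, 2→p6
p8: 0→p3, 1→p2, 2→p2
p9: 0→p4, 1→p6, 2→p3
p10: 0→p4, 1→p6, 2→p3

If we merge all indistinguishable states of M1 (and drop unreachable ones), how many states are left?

Reachable states from the start: {p2,p3,p4,p6,p8,p9}. Unreachable: {p1,p5,p7,p10} — drop them.
Start with accepting vs non-accepting: {p2,p3,p4,p8,p9} | {p6}.
Split {p2,p3,p4,p8,p9} by δ(·,1) → {p2,p3,p4,p8} and {p9}.
Split {p2,p3,p4,p8} by δ(·,0) → {p2,p4,p8} and {p3}.
Split {p2,p4,p8} by δ(·,0) → {p2,p8} and {p4}.
The partition is now stable with 5 blocks: {p2,p8} | {p6} | {p9} | {p3} | {p4}.

5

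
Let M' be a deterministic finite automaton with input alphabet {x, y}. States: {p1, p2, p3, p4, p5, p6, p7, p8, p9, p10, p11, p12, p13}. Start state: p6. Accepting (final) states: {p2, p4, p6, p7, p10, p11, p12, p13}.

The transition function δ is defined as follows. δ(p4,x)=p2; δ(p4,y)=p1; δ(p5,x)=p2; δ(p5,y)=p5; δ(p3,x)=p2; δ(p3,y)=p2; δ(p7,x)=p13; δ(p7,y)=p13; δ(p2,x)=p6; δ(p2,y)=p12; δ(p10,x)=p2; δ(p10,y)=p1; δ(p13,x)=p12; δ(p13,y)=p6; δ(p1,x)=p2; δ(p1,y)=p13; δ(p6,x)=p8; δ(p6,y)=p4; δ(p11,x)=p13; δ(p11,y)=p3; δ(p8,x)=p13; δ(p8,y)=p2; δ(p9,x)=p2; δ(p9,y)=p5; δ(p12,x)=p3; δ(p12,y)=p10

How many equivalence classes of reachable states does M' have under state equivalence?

4

Reachable states from the start: {p1,p2,p3,p4,p6,p8,p10,p12,p13}. Unreachable: {p5,p7,p9,p11} — drop them.
Initial partition by acceptance: {p2,p4,p6,p10,p12,p13} | {p1,p3,p8}.
On input x, block {p2,p4,p6,p10,p12,p13} splits into {p2,p4,p10,p13} and {p6,p12}.
Split {p2,p4,p10,p13} by δ(·,x) → {p2,p13} and {p4,p10}.
No further refinement is possible. Final partition (4 blocks): {p2,p13} | {p1,p3,p8} | {p6,p12} | {p4,p10}.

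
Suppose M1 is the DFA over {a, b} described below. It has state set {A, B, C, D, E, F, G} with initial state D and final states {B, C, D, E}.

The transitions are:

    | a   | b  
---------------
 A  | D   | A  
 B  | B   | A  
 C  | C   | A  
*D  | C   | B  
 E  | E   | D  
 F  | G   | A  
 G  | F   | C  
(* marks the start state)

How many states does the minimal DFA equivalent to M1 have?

3

States {E,F,G} cannot be reached from the start state, so discard them.
Initial partition by acceptance: {B,C,D} | {A}.
On input b, block {B,C,D} splits into {B,C} and {D}.
No further refinement is possible. Final partition (3 blocks): {B,C} | {A} | {D}.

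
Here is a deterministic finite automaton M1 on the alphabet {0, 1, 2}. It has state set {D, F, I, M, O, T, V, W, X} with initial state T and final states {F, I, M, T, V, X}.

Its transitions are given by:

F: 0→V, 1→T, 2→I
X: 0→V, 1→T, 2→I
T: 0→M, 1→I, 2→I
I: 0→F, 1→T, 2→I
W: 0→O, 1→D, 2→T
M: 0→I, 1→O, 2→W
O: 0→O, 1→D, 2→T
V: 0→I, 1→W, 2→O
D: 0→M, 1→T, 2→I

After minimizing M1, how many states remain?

6

Reachable states from the start: {D,F,I,M,O,T,V,W}. Unreachable: {X} — drop them.
P0 = {F,I,M,T,V} | {D,O,W}.
On input 1, block {F,I,M,T,V} splits into {F,I,T} and {M,V}.
Split {F,I,T} by δ(·,0) → {F,T} and {I}.
Refine {F,T} on symbol 1: members go to different blocks, giving {F} and {T}.
Split {D,O,W} by δ(·,0) → {O,W} and {D}.
Stable partition: {F} | {O,W} | {M,V} | {I} | {T} | {D} — 6 equivalence classes.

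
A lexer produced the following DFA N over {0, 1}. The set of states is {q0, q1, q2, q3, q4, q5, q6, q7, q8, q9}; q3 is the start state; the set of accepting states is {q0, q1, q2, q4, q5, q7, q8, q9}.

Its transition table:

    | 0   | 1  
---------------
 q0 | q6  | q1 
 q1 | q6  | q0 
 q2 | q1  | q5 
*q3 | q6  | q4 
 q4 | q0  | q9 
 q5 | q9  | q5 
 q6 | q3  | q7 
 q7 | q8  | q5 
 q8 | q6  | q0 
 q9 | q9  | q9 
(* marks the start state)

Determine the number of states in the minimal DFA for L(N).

4

First remove the unreachable states {q2}; 9 states remain.
P0 = {q0,q1,q4,q5,q7,q8,q9} | {q3,q6}.
Split {q0,q1,q4,q5,q7,q8,q9} by δ(·,0) → {q4,q5,q7,q9} and {q0,q1,q8}.
Refine {q4,q5,q7,q9} on symbol 0: members go to different blocks, giving {q4,q7} and {q5,q9}.
No further refinement is possible. Final partition (4 blocks): {q4,q7} | {q3,q6} | {q0,q1,q8} | {q5,q9}.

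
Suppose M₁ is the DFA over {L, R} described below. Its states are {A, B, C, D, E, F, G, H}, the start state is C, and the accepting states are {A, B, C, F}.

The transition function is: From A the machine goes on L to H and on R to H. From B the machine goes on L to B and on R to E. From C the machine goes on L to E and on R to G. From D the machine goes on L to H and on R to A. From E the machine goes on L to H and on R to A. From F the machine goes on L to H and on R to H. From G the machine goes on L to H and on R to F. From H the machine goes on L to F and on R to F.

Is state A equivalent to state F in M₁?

Reachable states from the start: {A,C,E,F,G,H}. Unreachable: {B,D} — drop them.
Start with accepting vs non-accepting: {A,C,F} | {E,G,H}.
On input L, block {E,G,H} splits into {E,G} and {H}.
Refine {A,C,F} on symbol L: members go to different blocks, giving {A,F} and {C}.
The partition is now stable with 4 blocks: {A,F} | {E,G} | {H} | {C}.
A and F lie in the same block of the stable partition, so they are equivalent — no string distinguishes them.

Yes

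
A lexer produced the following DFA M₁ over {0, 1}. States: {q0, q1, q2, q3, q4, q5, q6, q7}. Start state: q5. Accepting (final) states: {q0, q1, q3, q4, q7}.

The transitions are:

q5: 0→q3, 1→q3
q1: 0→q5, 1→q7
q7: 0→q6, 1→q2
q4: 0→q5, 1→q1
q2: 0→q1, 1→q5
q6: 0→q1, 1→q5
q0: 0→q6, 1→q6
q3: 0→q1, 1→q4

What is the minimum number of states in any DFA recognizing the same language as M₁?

Reachable states from the start: {q1,q2,q3,q4,q5,q6,q7}. Unreachable: {q0} — drop them.
P0 = {q1,q3,q4,q7} | {q2,q5,q6}.
Refine {q1,q3,q4,q7} on symbol 0: members go to different blocks, giving {q1,q4,q7} and {q3}.
Refine {q1,q4,q7} on symbol 1: members go to different blocks, giving {q1,q4} and {q7}.
On input 1, block {q1,q4} splits into {q1} and {q4}.
Split {q2,q5,q6} by δ(·,0) → {q2,q6} and {q5}.
Stable partition: {q1} | {q2,q6} | {q3} | {q7} | {q4} | {q5} — 6 equivalence classes.

6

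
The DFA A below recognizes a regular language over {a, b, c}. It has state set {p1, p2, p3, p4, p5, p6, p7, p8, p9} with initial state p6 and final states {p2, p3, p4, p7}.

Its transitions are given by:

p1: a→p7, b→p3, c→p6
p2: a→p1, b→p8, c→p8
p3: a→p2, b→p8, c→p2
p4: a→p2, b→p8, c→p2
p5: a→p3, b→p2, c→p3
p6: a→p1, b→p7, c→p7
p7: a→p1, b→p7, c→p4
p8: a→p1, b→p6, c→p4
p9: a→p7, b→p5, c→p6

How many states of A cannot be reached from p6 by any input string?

2

Starting at p6 and following transitions, the reachable set is {p1, p2, p3, p4, p6, p7, p8}. That leaves p5, p9 unreachable — 2 in total.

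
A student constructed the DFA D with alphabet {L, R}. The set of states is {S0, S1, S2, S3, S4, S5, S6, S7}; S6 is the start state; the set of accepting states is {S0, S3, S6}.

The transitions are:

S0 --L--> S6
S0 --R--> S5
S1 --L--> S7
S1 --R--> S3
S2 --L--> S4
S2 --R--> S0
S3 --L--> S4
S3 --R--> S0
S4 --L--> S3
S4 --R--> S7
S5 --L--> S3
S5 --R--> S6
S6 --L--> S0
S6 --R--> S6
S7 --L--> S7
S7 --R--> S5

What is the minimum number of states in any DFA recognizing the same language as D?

6

States {S1,S2} cannot be reached from the start state, so discard them.
Initial partition by acceptance: {S0,S3,S6} | {S4,S5,S7}.
Split {S0,S3,S6} by δ(·,L) → {S0,S6} and {S3}.
Split {S0,S6} by δ(·,R) → {S0} and {S6}.
Split {S4,S5,S7} by δ(·,L) → {S4,S5} and {S7}.
On input R, block {S4,S5} splits into {S4} and {S5}.
Stable partition: {S0} | {S4} | {S3} | {S6} | {S7} | {S5} — 6 equivalence classes.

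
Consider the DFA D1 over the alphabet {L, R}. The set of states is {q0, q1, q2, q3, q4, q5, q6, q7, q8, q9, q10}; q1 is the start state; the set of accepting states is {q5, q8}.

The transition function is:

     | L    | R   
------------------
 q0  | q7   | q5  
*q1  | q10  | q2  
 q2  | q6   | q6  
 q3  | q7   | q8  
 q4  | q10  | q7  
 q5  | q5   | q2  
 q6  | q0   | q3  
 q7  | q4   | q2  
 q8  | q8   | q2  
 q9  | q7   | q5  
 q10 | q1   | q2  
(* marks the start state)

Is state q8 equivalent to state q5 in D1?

Reachable states from the start: {q0,q1,q2,q3,q4,q5,q6,q7,q8,q10}. Unreachable: {q9} — drop them.
Start with accepting vs non-accepting: {q5,q8} | {q0,q1,q2,q3,q4,q6,q7,q10}.
Refine {q0,q1,q2,q3,q4,q6,q7,q10} on symbol R: members go to different blocks, giving {q1,q2,q4,q6,q7,q10} and {q0,q3}.
On input L, block {q1,q2,q4,q6,q7,q10} splits into {q1,q2,q4,q7,q10} and {q6}.
Split {q1,q2,q4,q7,q10} by δ(·,L) → {q1,q4,q7,q10} and {q2}.
Refine {q1,q4,q7,q10} on symbol R: members go to different blocks, giving {q1,q7,q10} and {q4}.
Refine {q1,q7,q10} on symbol L: members go to different blocks, giving {q1,q10} and {q7}.
The partition is now stable with 7 blocks: {q5,q8} | {q1,q10} | {q0,q3} | {q6} | {q2} | {q4} | {q7}.
q8 and q5 lie in the same block of the stable partition, so they are equivalent — no string distinguishes them.

Yes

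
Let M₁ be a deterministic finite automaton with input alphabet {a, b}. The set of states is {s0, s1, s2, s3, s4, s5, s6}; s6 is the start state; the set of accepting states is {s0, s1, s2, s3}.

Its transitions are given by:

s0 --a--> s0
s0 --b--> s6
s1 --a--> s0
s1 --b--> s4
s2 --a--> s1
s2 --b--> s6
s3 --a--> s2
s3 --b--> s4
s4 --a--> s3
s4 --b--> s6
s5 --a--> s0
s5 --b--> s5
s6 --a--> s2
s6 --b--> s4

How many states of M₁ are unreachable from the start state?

No path from s6 leads to s5; the other 6 states are all reachable.

1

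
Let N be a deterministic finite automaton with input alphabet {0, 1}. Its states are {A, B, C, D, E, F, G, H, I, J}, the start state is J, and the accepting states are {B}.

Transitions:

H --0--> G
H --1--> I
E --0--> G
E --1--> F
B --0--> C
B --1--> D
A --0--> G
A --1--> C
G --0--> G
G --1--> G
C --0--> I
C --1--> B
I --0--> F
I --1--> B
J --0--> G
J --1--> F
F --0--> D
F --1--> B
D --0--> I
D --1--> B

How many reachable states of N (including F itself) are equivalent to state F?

First remove the unreachable states {A,E,H}; 7 states remain.
Initial partition by acceptance: {B} | {C,D,F,G,I,J}.
On input 1, block {C,D,F,G,I,J} splits into {C,D,F,I} and {G,J}.
Refine {G,J} on symbol 1: members go to different blocks, giving {G} and {J}.
No further refinement is possible. Final partition (4 blocks): {B} | {C,D,F,I} | {G} | {J}.
The equivalence class containing F is {C,D,F,I}, of size 4.

4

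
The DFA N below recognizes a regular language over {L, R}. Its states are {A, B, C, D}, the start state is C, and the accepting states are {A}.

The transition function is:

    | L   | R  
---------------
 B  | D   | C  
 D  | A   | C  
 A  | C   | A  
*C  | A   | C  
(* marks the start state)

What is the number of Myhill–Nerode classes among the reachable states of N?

States {B,D} cannot be reached from the start state, so discard them.
Start with accepting vs non-accepting: {A} | {C}.
The partition is now stable with 2 blocks: {A} | {C}.

2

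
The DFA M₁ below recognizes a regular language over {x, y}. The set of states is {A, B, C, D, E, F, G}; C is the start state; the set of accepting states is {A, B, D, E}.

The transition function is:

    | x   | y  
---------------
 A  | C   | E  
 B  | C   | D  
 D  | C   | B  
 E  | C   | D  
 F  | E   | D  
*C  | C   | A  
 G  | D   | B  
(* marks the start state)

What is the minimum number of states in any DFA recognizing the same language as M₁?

Reachable states from the start: {A,B,C,D,E}. Unreachable: {F,G} — drop them.
Initial partition by acceptance: {A,B,D,E} | {C}.
Stable partition: {A,B,D,E} | {C} — 2 equivalence classes.

2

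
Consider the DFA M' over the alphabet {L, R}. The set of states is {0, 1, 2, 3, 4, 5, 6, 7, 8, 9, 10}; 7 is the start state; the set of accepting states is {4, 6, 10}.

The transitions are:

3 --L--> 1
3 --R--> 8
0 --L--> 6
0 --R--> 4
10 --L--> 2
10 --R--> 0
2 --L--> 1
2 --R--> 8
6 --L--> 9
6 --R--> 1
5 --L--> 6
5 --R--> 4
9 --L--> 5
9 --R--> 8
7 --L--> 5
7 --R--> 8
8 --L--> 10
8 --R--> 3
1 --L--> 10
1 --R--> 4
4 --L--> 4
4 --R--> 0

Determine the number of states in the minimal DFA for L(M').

5

All states are reachable from the start state.
P0 = {4,6,10} | {0,1,2,3,5,7,8,9}.
On input L, block {4,6,10} splits into {6,10} and {4}.
On input L, block {0,1,2,3,5,7,8,9} splits into {0,1,5,8} and {2,3,7,9}.
Refine {0,1,5,8} on symbol R: members go to different blocks, giving {0,1,5} and {8}.
Stable partition: {6,10} | {0,1,5} | {4} | {2,3,7,9} | {8} — 5 equivalence classes.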